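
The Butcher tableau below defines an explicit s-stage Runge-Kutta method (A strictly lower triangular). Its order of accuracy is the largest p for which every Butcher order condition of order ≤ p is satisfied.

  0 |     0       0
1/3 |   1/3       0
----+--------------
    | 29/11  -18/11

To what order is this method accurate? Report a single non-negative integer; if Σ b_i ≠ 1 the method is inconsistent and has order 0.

b = (29/11, -18/11)
c = (0, 1/3)
Σ b_i: 29/11·1 + (-18/11)·1 = 1 ✓
b·c: (-18/11)·1/3 = -6/11 ≠ 1/2 ⇒ order 1.

1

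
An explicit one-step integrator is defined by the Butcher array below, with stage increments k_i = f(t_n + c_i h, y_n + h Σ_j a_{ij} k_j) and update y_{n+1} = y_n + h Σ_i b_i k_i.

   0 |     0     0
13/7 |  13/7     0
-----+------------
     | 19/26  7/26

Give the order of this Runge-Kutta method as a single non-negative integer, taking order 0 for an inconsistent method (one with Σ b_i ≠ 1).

2

b = (19/26, 7/26)
c = (0, 13/7)
Σ b_i: 19/26·1 + 7/26·1 = 1 ✓
b·c: 7/26·13/7 = 1/2 ✓; 2 stages ⇒ order 2.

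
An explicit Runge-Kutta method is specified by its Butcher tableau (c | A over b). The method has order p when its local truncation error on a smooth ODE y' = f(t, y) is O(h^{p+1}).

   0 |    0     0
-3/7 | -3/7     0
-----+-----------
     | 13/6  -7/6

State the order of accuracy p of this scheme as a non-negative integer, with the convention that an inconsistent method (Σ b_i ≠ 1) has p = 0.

b = (13/6, -7/6)
c = (0, -3/7)
Σ b_i: 13/6·1 + (-7/6)·1 = 1 ✓
b·c: (-7/6)·(-3/7) = 1/2 ✓; 2 stages ⇒ order 2.

2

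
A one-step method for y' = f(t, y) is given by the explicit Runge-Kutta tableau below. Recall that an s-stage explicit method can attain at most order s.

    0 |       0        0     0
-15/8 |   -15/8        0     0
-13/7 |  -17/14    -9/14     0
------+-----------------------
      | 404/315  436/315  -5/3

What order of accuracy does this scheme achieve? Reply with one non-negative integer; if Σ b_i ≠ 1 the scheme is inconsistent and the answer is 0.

b = (404/315, 436/315, -5/3)
c = (0, -15/8, -13/7)
Ac = (0, 0, 135/112)
Σ b_i: 404/315·1 + 436/315·1 + (-5/3)·1 = 1 ✓
b·c: 436/315·(-15/8) + (-5/3)·(-13/7) = 1/2 ✓
b·c²: 436/315·225/64 + (-5/3)·169/49 = -2075/2352 ≠ 1/3 ⇒ order 2.
b·Ac: (-5/3)·135/112 = -225/112 ≠ 1/6

2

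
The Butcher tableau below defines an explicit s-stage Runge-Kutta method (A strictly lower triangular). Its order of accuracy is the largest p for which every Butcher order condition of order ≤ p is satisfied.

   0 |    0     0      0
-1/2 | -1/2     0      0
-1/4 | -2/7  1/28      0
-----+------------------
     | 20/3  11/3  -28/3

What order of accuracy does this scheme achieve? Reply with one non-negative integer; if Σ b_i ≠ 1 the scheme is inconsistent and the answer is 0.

3

b = (20/3, 11/3, -28/3)
c = (0, -1/2, -1/4)
Ac = (0, 0, -1/56)
Σ b_i: 20/3·1 + 11/3·1 + (-28/3)·1 = 1 ✓
b·c: 11/3·(-1/2) + (-28/3)·(-1/4) = 1/2 ✓
b·c²: 11/3·1/4 + (-28/3)·1/16 = 1/3 ✓
b·Ac: (-28/3)·(-1/56) = 1/6 ✓; 3 stages ⇒ order 3.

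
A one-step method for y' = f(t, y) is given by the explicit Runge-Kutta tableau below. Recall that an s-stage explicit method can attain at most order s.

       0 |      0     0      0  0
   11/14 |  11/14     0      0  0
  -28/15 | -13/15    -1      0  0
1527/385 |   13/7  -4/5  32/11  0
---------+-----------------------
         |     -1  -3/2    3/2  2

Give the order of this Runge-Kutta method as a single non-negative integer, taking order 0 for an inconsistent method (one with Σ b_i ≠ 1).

b = (-1, -3/2, 3/2, 2)
c = (0, 11/14, -28/15, 1527/385)
Ac = (0, 0, -11/14, -6998/1155)
Σ b_i: (-1)·1 + (-3/2)·1 + 3/2·1 + 2·1 = 1 ✓
b·c: (-3/2)·11/14 + 3/2·(-28/15) + 2·1527/385 = 6089/1540 ≠ 1/2 ⇒ order 1.

1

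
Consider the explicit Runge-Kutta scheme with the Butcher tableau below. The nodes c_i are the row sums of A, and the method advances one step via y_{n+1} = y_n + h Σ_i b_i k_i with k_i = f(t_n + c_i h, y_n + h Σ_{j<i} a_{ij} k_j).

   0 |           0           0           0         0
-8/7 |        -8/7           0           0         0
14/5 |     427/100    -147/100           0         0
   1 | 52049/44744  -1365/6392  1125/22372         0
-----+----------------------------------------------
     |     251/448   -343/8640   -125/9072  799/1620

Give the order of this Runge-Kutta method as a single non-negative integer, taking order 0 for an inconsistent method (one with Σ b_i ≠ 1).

b = (251/448, -343/8640, -125/9072, 799/1620)
c = (0, -8/7, 14/5, 1)
Ac = (0, 0, 42/25, 615/1598)
Σ b_i: 251/448·1 + (-343/8640)·1 + (-125/9072)·1 + 799/1620·1 = 1 ✓
b·c: (-343/8640)·(-8/7) + (-125/9072)·14/5 + 799/1620·1 = 1/2 ✓
b·c²: (-343/8640)·64/49 + (-125/9072)·196/25 + 799/1620·1 = 1/3 ✓
b·Ac: (-125/9072)·42/25 + 799/1620·615/1598 = 1/6 ✓
b·c³: (-343/8640)·(-512/343) + (-125/9072)·2744/125 + 799/1620·1 = 1/4 ✓
b·(c∘Ac): (-125/9072)·588/125 + 799/1620·615/1598 = 1/8 ✓
b·Ac²: (-125/9072)·(-48/25) + 799/1620·645/5593 = 1/12 ✓
b·A²c: 799/1620·135/1598 = 1/24 ✓; 4 stages ⇒ order 4.

4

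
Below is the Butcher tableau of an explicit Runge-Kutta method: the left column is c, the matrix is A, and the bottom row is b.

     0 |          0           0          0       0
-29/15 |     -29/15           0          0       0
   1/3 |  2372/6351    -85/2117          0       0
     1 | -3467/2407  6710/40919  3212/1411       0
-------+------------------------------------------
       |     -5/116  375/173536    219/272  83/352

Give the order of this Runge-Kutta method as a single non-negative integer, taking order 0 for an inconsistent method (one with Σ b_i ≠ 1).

4

b = (-5/116, 375/173536, 219/272, 83/352)
c = (0, -29/15, 1/3, 1)
Ac = (0, 0, 17/219, 110/249)
Σ b_i: (-5/116)·1 + 375/173536·1 + 219/272·1 + 83/352·1 = 1 ✓
b·c: 375/173536·(-29/15) + 219/272·1/3 + 83/352·1 = 1/2 ✓
b·c²: 375/173536·841/225 + 219/272·1/9 + 83/352·1 = 1/3 ✓
b·Ac: 219/272·17/219 + 83/352·110/249 = 1/6 ✓
b·c³: 375/173536·(-24389/3375) + 219/272·1/27 + 83/352·1 = 1/4 ✓
b·(c∘Ac): 219/272·17/657 + 83/352·110/249 = 1/8 ✓
b·Ac²: 219/272·(-493/3285) + 83/352·1078/1245 = 1/12 ✓
b·A²c: 83/352·44/249 = 1/24 ✓; 4 stages ⇒ order 4.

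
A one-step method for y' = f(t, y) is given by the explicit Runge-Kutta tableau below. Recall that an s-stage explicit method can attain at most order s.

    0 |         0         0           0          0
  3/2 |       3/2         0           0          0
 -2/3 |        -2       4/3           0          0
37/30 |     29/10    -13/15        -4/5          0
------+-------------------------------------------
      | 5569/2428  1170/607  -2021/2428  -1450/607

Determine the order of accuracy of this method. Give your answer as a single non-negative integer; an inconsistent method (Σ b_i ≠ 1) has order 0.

3

b = (5569/2428, 1170/607, -2021/2428, -1450/607)
c = (0, 3/2, -2/3, 37/30)
Ac = (0, 0, 2, -23/30)
Σ b_i: 5569/2428·1 + 1170/607·1 + (-2021/2428)·1 + (-1450/607)·1 = 1 ✓
b·c: 1170/607·3/2 + (-2021/2428)·(-2/3) + (-1450/607)·37/30 = 1/2 ✓
b·c²: 1170/607·9/4 + (-2021/2428)·4/9 + (-1450/607)·1369/900 = 1/3 ✓
b·Ac: (-2021/2428)·2 + (-1450/607)·(-23/30) = 1/6 ✓
b·c³: 1170/607·27/8 + (-2021/2428)·(-8/27) + (-1450/607)·50653/27000 = 6891/3035 ≠ 1/4 ⇒ order 3.
b·(c∘Ac): (-2021/2428)·(-4/3) + (-1450/607)·(-851/900) = 36805/10926 ≠ 1/8
b·Ac²: (-2021/2428)·3 + (-1450/607)·(-83/36) = 65783/21852 ≠ 1/12
b·A²c: (-1450/607)·(-8/5) = 2320/607 ≠ 1/24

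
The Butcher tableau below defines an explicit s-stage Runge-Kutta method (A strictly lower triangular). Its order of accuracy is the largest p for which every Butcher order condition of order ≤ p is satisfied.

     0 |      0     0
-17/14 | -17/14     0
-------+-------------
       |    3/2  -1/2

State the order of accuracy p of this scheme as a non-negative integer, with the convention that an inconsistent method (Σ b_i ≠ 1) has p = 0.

1

b = (3/2, -1/2)
c = (0, -17/14)
Σ b_i: 3/2·1 + (-1/2)·1 = 1 ✓
b·c: (-1/2)·(-17/14) = 17/28 ≠ 1/2 ⇒ order 1.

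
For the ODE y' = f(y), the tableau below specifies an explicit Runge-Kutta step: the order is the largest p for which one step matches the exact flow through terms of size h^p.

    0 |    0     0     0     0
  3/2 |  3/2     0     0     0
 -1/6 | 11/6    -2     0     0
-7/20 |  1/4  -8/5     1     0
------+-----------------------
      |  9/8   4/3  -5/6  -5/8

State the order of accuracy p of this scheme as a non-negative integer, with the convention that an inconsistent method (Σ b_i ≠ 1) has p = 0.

1

b = (9/8, 4/3, -5/6, -5/8)
c = (0, 3/2, -1/6, -7/20)
Ac = (0, 0, -3, -77/30)
Σ b_i: 9/8·1 + 4/3·1 + (-5/6)·1 + (-5/8)·1 = 1 ✓
b·c: 4/3·3/2 + (-5/6)·(-1/6) + (-5/8)·(-7/20) = 679/288 ≠ 1/2 ⇒ order 1.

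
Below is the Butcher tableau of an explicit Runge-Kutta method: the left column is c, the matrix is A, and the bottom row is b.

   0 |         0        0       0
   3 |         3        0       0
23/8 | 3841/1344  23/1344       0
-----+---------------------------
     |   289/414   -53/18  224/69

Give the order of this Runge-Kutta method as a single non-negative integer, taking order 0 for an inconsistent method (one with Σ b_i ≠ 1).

3

b = (289/414, -53/18, 224/69)
c = (0, 3, 23/8)
Ac = (0, 0, 23/448)
Σ b_i: 289/414·1 + (-53/18)·1 + 224/69·1 = 1 ✓
b·c: (-53/18)·3 + 224/69·23/8 = 1/2 ✓
b·c²: (-53/18)·9 + 224/69·529/64 = 1/3 ✓
b·Ac: 224/69·23/448 = 1/6 ✓; 3 stages ⇒ order 3.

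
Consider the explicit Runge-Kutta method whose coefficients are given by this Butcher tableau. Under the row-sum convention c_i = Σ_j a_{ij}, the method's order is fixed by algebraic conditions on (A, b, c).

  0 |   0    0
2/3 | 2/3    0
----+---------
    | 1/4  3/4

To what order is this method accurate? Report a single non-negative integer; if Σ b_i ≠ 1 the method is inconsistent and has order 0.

2

b = (1/4, 3/4)
c = (0, 2/3)
Σ b_i: 1/4·1 + 3/4·1 = 1 ✓
b·c: 3/4·2/3 = 1/2 ✓; 2 stages ⇒ order 2.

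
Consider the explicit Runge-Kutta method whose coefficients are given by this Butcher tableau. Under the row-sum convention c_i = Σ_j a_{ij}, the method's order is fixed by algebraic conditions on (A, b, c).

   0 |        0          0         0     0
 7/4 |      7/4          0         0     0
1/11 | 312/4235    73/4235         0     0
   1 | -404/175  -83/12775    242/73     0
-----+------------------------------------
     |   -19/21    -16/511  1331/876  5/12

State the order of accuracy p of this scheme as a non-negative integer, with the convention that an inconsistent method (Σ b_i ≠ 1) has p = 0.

4

b = (-19/21, -16/511, 1331/876, 5/12)
c = (0, 7/4, 1/11, 1)
Ac = (0, 0, 73/2420, 29/100)
Σ b_i: (-19/21)·1 + (-16/511)·1 + 1331/876·1 + 5/12·1 = 1 ✓
b·c: (-16/511)·7/4 + 1331/876·1/11 + 5/12·1 = 1/2 ✓
b·c²: (-16/511)·49/16 + 1331/876·1/121 + 5/12·1 = 1/3 ✓
b·Ac: 1331/876·73/2420 + 5/12·29/100 = 1/6 ✓
b·c³: (-16/511)·343/64 + 1331/876·1/1331 + 5/12·1 = 1/4 ✓
b·(c∘Ac): 1331/876·73/26620 + 5/12·29/100 = 1/8 ✓
b·Ac²: 1331/876·511/9680 + 5/12·3/400 = 1/12 ✓
b·A²c: 5/12·1/10 = 1/24 ✓; 4 stages ⇒ order 4.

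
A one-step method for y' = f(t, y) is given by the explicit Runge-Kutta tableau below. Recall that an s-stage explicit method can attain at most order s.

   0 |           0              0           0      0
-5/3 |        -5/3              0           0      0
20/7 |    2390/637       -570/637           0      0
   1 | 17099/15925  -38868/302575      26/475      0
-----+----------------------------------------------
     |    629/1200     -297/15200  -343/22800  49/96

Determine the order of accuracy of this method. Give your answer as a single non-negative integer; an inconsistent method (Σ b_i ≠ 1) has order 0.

4

b = (629/1200, -297/15200, -343/22800, 49/96)
c = (0, -5/3, 20/7, 1)
Ac = (0, 0, 950/637, 236/637)
Σ b_i: 629/1200·1 + (-297/15200)·1 + (-343/22800)·1 + 49/96·1 = 1 ✓
b·c: (-297/15200)·(-5/3) + (-343/22800)·20/7 + 49/96·1 = 1/2 ✓
b·c²: (-297/15200)·25/9 + (-343/22800)·400/49 + 49/96·1 = 1/3 ✓
b·Ac: (-343/22800)·950/637 + 49/96·236/637 = 1/6 ✓
b·c³: (-297/15200)·(-125/27) + (-343/22800)·8000/343 + 49/96·1 = 1/4 ✓
b·(c∘Ac): (-343/22800)·19000/4459 + 49/96·236/637 = 1/8 ✓
b·Ac²: (-343/22800)·(-4750/1911) + 49/96·172/1911 = 1/12 ✓
b·A²c: 49/96·4/49 = 1/24 ✓; 4 stages ⇒ order 4.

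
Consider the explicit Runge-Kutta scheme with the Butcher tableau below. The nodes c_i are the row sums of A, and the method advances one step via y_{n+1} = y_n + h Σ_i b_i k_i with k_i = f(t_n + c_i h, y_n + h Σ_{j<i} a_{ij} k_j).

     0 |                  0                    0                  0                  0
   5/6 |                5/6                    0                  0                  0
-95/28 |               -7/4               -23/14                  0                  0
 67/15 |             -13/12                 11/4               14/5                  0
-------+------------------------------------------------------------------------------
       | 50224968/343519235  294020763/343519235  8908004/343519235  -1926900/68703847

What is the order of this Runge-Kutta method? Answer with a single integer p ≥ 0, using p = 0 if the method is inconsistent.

b = (50224968/343519235, 294020763/343519235, 8908004/343519235, -1926900/68703847)
c = (0, 5/6, -95/28, 67/15)
Ac = (0, 0, -115/84, -173/24)
Σ b_i: 50224968/343519235·1 + 294020763/343519235·1 + 8908004/343519235·1 + (-1926900/68703847)·1 = 1 ✓
b·c: 294020763/343519235·5/6 + 8908004/343519235·(-95/28) + (-1926900/68703847)·67/15 = 1/2 ✓
b·c²: 294020763/343519235·25/36 + 8908004/343519235·9025/784 + (-1926900/68703847)·4489/225 = 1/3 ✓
b·Ac: 8908004/343519235·(-115/84) + (-1926900/68703847)·(-173/24) = 1/6 ✓
b·c³: 294020763/343519235·125/216 + 8908004/343519235·(-857375/21952) + (-1926900/68703847)·300763/3375 = -1044636151177/346267388880 ≠ 1/4 ⇒ order 3.
b·(c∘Ac): 8908004/343519235·10925/2352 + (-1926900/68703847)·(-11591/360) = 843795995/824446164 ≠ 1/8
b·Ac²: 8908004/343519235·(-575/504) + (-1926900/68703847)·34415/1008 = -17090776105/17313369444 ≠ 1/12
b·A²c: (-1926900/68703847)·(-23/6) = 7386450/68703847 ≠ 1/24

3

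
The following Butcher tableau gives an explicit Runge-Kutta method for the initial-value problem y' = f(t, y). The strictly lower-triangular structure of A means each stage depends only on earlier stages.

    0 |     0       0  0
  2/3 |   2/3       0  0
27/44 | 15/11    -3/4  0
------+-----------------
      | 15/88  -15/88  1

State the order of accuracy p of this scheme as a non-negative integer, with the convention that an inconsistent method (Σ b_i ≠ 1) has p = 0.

b = (15/88, -15/88, 1)
c = (0, 2/3, 27/44)
Ac = (0, 0, -1/2)
Σ b_i: 15/88·1 + (-15/88)·1 + 1·1 = 1 ✓
b·c: (-15/88)·2/3 + 1·27/44 = 1/2 ✓
b·c²: (-15/88)·4/9 + 1·729/1936 = 1747/5808 ≠ 1/3 ⇒ order 2.
b·Ac: 1·(-1/2) = -1/2 ≠ 1/6

2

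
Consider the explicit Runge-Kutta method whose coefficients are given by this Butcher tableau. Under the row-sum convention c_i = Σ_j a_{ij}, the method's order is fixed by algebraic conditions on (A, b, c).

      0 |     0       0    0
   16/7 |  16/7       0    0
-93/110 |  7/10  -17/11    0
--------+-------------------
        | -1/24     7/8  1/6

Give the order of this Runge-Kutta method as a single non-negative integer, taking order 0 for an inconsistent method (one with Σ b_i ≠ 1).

1

b = (-1/24, 7/8, 1/6)
c = (0, 16/7, -93/110)
Ac = (0, 0, -272/77)
Σ b_i: (-1/24)·1 + 7/8·1 + 1/6·1 = 1 ✓
b·c: 7/8·16/7 + 1/6·(-93/110) = 409/220 ≠ 1/2 ⇒ order 1.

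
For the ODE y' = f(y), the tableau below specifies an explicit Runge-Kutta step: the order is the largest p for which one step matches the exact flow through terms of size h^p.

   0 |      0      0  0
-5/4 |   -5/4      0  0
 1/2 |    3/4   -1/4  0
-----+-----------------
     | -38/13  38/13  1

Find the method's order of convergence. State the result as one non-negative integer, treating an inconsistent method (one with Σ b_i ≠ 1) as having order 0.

1

b = (-38/13, 38/13, 1)
c = (0, -5/4, 1/2)
Ac = (0, 0, 5/16)
Σ b_i: (-38/13)·1 + 38/13·1 + 1·1 = 1 ✓
b·c: 38/13·(-5/4) + 1·1/2 = -41/13 ≠ 1/2 ⇒ order 1.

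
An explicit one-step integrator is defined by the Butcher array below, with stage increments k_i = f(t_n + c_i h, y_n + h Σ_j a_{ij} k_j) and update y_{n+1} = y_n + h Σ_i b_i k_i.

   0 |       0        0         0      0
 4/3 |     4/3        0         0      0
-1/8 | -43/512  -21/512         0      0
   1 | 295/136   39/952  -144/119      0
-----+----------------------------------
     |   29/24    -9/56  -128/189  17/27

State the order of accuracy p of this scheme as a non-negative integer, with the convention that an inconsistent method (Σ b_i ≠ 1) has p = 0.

4

b = (29/24, -9/56, -128/189, 17/27)
c = (0, 4/3, -1/8, 1)
Ac = (0, 0, -7/128, 7/34)
Σ b_i: 29/24·1 + (-9/56)·1 + (-128/189)·1 + 17/27·1 = 1 ✓
b·c: (-9/56)·4/3 + (-128/189)·(-1/8) + 17/27·1 = 1/2 ✓
b·c²: (-9/56)·16/9 + (-128/189)·1/64 + 17/27·1 = 1/3 ✓
b·Ac: (-128/189)·(-7/128) + 17/27·7/34 = 1/6 ✓
b·c³: (-9/56)·64/27 + (-128/189)·(-1/512) + 17/27·1 = 1/4 ✓
b·(c∘Ac): (-128/189)·7/1024 + 17/27·7/34 = 1/8 ✓
b·Ac²: (-128/189)·(-7/96) + 17/27·11/204 = 1/12 ✓
b·A²c: 17/27·9/136 = 1/24 ✓; 4 stages ⇒ order 4.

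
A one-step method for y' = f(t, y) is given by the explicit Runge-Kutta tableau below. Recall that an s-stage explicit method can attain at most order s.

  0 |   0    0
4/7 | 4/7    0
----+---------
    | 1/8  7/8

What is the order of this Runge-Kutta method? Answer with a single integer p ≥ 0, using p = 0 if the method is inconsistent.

2

b = (1/8, 7/8)
c = (0, 4/7)
Σ b_i: 1/8·1 + 7/8·1 = 1 ✓
b·c: 7/8·4/7 = 1/2 ✓; 2 stages ⇒ order 2.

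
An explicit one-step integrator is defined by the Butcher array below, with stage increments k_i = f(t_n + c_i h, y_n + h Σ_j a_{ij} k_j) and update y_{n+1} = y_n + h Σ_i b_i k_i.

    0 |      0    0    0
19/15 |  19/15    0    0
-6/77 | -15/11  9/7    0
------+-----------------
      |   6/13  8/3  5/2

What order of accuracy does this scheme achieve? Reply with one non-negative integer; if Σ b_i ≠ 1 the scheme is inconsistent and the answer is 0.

0

b = (6/13, 8/3, 5/2)
c = (0, 19/15, -6/77)
Ac = (0, 0, 57/35)
Σ b_i: 6/13·1 + 8/3·1 + 5/2·1 = 439/78 ≠ 1 ⇒ order 0.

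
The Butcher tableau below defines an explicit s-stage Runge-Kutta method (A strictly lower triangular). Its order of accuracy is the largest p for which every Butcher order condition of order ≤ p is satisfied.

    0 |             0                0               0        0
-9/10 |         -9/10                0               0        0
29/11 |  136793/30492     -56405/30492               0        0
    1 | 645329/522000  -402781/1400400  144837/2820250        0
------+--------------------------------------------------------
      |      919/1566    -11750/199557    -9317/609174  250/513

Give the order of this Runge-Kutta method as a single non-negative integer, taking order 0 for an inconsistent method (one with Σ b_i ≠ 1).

b = (919/1566, -11750/199557, -9317/609174, 250/513)
c = (0, -9/10, 29/11, 1)
Ac = (0, 0, 11281/6776, 1577/4000)
Σ b_i: 919/1566·1 + (-11750/199557)·1 + (-9317/609174)·1 + 250/513·1 = 1 ✓
b·c: (-11750/199557)·(-9/10) + (-9317/609174)·29/11 + 250/513·1 = 1/2 ✓
b·c²: (-11750/199557)·81/100 + (-9317/609174)·841/121 + 250/513·1 = 1/3 ✓
b·Ac: (-9317/609174)·11281/6776 + 250/513·1577/4000 = 1/6 ✓
b·c³: (-11750/199557)·(-729/1000) + (-9317/609174)·24389/1331 + 250/513·1 = 1/4 ✓
b·(c∘Ac): (-9317/609174)·327149/74536 + 250/513·1577/4000 = 1/8 ✓
b·Ac²: (-9317/609174)·(-101529/67760) + 250/513·4959/40000 = 1/12 ✓
b·A²c: 250/513·171/2000 = 1/24 ✓; 4 stages ⇒ order 4.

4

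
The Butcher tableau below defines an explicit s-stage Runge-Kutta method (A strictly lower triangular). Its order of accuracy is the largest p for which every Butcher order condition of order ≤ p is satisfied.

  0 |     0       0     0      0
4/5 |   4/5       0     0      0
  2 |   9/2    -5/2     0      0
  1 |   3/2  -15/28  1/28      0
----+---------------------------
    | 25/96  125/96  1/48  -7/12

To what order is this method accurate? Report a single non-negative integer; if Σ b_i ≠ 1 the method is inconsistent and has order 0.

b = (25/96, 125/96, 1/48, -7/12)
c = (0, 4/5, 2, 1)
Ac = (0, 0, -2, -5/14)
Σ b_i: 25/96·1 + 125/96·1 + 1/48·1 + (-7/12)·1 = 1 ✓
b·c: 125/96·4/5 + 1/48·2 + (-7/12)·1 = 1/2 ✓
b·c²: 125/96·16/25 + 1/48·4 + (-7/12)·1 = 1/3 ✓
b·Ac: 1/48·(-2) + (-7/12)·(-5/14) = 1/6 ✓
b·c³: 125/96·64/125 + 1/48·8 + (-7/12)·1 = 1/4 ✓
b·(c∘Ac): 1/48·(-4) + (-7/12)·(-5/14) = 1/8 ✓
b·Ac²: 1/48·(-8/5) + (-7/12)·(-1/5) = 1/12 ✓
b·A²c: (-7/12)·(-1/14) = 1/24 ✓; 4 stages ⇒ order 4.

4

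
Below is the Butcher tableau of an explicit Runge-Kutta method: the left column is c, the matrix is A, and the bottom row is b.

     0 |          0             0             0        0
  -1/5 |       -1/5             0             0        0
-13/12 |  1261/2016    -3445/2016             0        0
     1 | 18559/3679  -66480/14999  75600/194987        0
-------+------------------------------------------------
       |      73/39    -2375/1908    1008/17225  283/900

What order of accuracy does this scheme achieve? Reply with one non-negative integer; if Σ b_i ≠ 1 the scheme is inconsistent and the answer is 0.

4

b = (73/39, -2375/1908, 1008/17225, 283/900)
c = (0, -1/5, -13/12, 1)
Ac = (0, 0, 689/2016, 132/283)
Σ b_i: 73/39·1 + (-2375/1908)·1 + 1008/17225·1 + 283/900·1 = 1 ✓
b·c: (-2375/1908)·(-1/5) + 1008/17225·(-13/12) + 283/900·1 = 1/2 ✓
b·c²: (-2375/1908)·1/25 + 1008/17225·169/144 + 283/900·1 = 1/3 ✓
b·Ac: 1008/17225·689/2016 + 283/900·132/283 = 1/6 ✓
b·c³: (-2375/1908)·(-1/125) + 1008/17225·(-2197/1728) + 283/900·1 = 1/4 ✓
b·(c∘Ac): 1008/17225·(-8957/24192) + 283/900·132/283 = 1/8 ✓
b·Ac²: 1008/17225·(-689/10080) + 283/900·393/1415 = 1/12 ✓
b·A²c: 283/900·75/566 = 1/24 ✓; 4 stages ⇒ order 4.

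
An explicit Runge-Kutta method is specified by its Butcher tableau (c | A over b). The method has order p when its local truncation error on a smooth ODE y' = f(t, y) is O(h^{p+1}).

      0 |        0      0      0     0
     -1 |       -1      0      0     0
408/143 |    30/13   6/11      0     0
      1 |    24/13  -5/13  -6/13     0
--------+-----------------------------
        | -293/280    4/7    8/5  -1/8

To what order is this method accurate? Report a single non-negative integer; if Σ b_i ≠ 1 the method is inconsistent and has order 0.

b = (-293/280, 4/7, 8/5, -1/8)
c = (0, -1, 408/143, 1)
Ac = (0, 0, -6/11, -1733/1859)
Σ b_i: (-293/280)·1 + 4/7·1 + 8/5·1 + (-1/8)·1 = 1 ✓
b·c: 4/7·(-1) + 8/5·408/143 + (-1/8)·1 = 154899/40040 ≠ 1/2 ⇒ order 1.

1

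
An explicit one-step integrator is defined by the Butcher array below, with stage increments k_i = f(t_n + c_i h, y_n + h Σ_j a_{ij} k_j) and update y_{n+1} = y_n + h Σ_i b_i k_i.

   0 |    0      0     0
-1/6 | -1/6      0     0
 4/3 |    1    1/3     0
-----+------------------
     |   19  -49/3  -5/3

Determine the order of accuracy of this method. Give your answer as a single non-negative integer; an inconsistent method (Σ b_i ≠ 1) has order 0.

b = (19, -49/3, -5/3)
c = (0, -1/6, 4/3)
Ac = (0, 0, -1/18)
Σ b_i: 19·1 + (-49/3)·1 + (-5/3)·1 = 1 ✓
b·c: (-49/3)·(-1/6) + (-5/3)·4/3 = 1/2 ✓
b·c²: (-49/3)·1/36 + (-5/3)·16/9 = -41/12 ≠ 1/3 ⇒ order 2.
b·Ac: (-5/3)·(-1/18) = 5/54 ≠ 1/6

2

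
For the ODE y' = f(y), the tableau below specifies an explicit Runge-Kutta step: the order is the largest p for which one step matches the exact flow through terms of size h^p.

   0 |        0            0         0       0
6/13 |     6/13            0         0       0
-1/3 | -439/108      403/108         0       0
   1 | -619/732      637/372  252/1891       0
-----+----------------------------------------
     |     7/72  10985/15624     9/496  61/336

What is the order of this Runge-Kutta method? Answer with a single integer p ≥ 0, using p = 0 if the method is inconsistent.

b = (7/72, 10985/15624, 9/496, 61/336)
c = (0, 6/13, -1/3, 1)
Ac = (0, 0, 31/18, 91/122)
Σ b_i: 7/72·1 + 10985/15624·1 + 9/496·1 + 61/336·1 = 1 ✓
b·c: 10985/15624·6/13 + 9/496·(-1/3) + 61/336·1 = 1/2 ✓
b·c²: 10985/15624·36/169 + 9/496·1/9 + 61/336·1 = 1/3 ✓
b·Ac: 9/496·31/18 + 61/336·91/122 = 1/6 ✓
b·c³: 10985/15624·216/2197 + 9/496·(-1/27) + 61/336·1 = 1/4 ✓
b·(c∘Ac): 9/496·(-31/54) + 61/336·91/122 = 1/8 ✓
b·Ac²: 9/496·31/39 + 61/336·301/793 = 1/12 ✓
b·A²c: 61/336·14/61 = 1/24 ✓; 4 stages ⇒ order 4.

4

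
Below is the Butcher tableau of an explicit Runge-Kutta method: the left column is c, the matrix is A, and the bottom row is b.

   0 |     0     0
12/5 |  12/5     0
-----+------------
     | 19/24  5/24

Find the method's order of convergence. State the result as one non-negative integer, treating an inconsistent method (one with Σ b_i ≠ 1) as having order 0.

b = (19/24, 5/24)
c = (0, 12/5)
Σ b_i: 19/24·1 + 5/24·1 = 1 ✓
b·c: 5/24·12/5 = 1/2 ✓; 2 stages ⇒ order 2.

2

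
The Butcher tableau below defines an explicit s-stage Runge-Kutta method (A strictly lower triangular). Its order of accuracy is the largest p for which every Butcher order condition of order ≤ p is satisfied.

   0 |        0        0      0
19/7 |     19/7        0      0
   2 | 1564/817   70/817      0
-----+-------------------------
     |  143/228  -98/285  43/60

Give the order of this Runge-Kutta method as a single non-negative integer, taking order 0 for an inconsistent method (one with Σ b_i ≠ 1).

b = (143/228, -98/285, 43/60)
c = (0, 19/7, 2)
Ac = (0, 0, 10/43)
Σ b_i: 143/228·1 + (-98/285)·1 + 43/60·1 = 1 ✓
b·c: (-98/285)·19/7 + 43/60·2 = 1/2 ✓
b·c²: (-98/285)·361/49 + 43/60·4 = 1/3 ✓
b·Ac: 43/60·10/43 = 1/6 ✓; 3 stages ⇒ order 3.

3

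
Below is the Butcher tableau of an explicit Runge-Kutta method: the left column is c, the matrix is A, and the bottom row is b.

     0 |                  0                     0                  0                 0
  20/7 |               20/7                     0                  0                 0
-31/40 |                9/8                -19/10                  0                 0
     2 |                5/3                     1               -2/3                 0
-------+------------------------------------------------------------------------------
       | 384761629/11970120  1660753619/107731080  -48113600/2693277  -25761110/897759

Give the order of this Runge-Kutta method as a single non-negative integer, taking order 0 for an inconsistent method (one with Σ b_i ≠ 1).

3

b = (384761629/11970120, 1660753619/107731080, -48113600/2693277, -25761110/897759)
c = (0, 20/7, -31/40, 2)
Ac = (0, 0, -38/7, 1417/420)
Σ b_i: 384761629/11970120·1 + 1660753619/107731080·1 + (-48113600/2693277)·1 + (-25761110/897759)·1 = 1 ✓
b·c: 1660753619/107731080·20/7 + (-48113600/2693277)·(-31/40) + (-25761110/897759)·2 = 1/2 ✓
b·c²: 1660753619/107731080·400/49 + (-48113600/2693277)·961/1600 + (-25761110/897759)·4 = 1/3 ✓
b·Ac: (-48113600/2693277)·(-38/7) + (-25761110/897759)·1417/420 = 1/6 ✓
b·c³: 1660753619/107731080·8000/343 + (-48113600/2693277)·(-29791/64000) + (-25761110/897759)·8 = 11588856103/83790840 ≠ 1/4 ⇒ order 3.
b·(c∘Ac): (-48113600/2693277)·589/140 + (-25761110/897759)·1417/210 = -1689098269/6284313 ≠ 1/8
b·Ac²: (-48113600/2693277)·(-760/49) + (-25761110/897759)·912911/117600 = 3034639211/55860560 ≠ 1/12
b·A²c: (-25761110/897759)·76/21 = -1957844360/18852939 ≠ 1/24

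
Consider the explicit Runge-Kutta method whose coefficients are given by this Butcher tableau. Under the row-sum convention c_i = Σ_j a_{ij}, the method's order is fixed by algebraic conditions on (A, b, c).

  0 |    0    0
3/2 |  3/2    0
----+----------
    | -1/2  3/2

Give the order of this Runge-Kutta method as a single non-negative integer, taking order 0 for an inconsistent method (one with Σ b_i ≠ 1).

b = (-1/2, 3/2)
c = (0, 3/2)
Σ b_i: (-1/2)·1 + 3/2·1 = 1 ✓
b·c: 3/2·3/2 = 9/4 ≠ 1/2 ⇒ order 1.

1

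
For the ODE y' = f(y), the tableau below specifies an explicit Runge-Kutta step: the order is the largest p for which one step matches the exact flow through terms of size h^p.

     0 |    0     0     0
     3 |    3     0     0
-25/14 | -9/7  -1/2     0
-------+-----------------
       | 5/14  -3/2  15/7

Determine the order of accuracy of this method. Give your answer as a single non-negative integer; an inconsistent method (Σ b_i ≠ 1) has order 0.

b = (5/14, -3/2, 15/7)
c = (0, 3, -25/14)
Ac = (0, 0, -3/2)
Σ b_i: 5/14·1 + (-3/2)·1 + 15/7·1 = 1 ✓
b·c: (-3/2)·3 + 15/7·(-25/14) = -408/49 ≠ 1/2 ⇒ order 1.

1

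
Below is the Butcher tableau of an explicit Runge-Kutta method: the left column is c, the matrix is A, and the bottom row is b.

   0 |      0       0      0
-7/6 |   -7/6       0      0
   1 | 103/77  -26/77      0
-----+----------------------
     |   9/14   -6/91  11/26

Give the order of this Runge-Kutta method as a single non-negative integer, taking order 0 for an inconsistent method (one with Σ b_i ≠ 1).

3

b = (9/14, -6/91, 11/26)
c = (0, -7/6, 1)
Ac = (0, 0, 13/33)
Σ b_i: 9/14·1 + (-6/91)·1 + 11/26·1 = 1 ✓
b·c: (-6/91)·(-7/6) + 11/26·1 = 1/2 ✓
b·c²: (-6/91)·49/36 + 11/26·1 = 1/3 ✓
b·Ac: 11/26·13/33 = 1/6 ✓; 3 stages ⇒ order 3.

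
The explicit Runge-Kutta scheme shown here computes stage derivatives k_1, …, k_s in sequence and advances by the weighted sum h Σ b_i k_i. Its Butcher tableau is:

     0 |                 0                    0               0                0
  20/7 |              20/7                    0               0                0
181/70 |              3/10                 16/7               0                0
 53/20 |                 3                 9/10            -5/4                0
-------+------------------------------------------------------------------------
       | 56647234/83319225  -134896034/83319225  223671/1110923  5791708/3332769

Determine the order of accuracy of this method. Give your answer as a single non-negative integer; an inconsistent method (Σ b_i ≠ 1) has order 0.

3

b = (56647234/83319225, -134896034/83319225, 223671/1110923, 5791708/3332769)
c = (0, 20/7, 181/70, 53/20)
Ac = (0, 0, 320/49, -37/56)
Σ b_i: 56647234/83319225·1 + (-134896034/83319225)·1 + 223671/1110923·1 + 5791708/3332769·1 = 1 ✓
b·c: (-134896034/83319225)·20/7 + 223671/1110923·181/70 + 5791708/3332769·53/20 = 1/2 ✓
b·c²: (-134896034/83319225)·400/49 + 223671/1110923·32761/4900 + 5791708/3332769·2809/400 = 1/3 ✓
b·Ac: 223671/1110923·320/49 + 5791708/3332769·(-37/56) = 1/6 ✓
b·c³: (-134896034/83319225)·8000/343 + 223671/1110923·5929741/343000 + 5791708/3332769·148877/8000 = -211308407997/108870454000 ≠ 1/4 ⇒ order 3.
b·(c∘Ac): 223671/1110923·5792/343 + 5791708/3332769·(-1961/1120) = 2332919191/6532227240 ≠ 1/8
b·Ac²: 223671/1110923·6400/343 + 5791708/3332769·(-3961/3920) = 6534713153/3266113620 ≠ 1/12
b·A²c: 5791708/3332769·(-400/49) = -2316683200/163305681 ≠ 1/24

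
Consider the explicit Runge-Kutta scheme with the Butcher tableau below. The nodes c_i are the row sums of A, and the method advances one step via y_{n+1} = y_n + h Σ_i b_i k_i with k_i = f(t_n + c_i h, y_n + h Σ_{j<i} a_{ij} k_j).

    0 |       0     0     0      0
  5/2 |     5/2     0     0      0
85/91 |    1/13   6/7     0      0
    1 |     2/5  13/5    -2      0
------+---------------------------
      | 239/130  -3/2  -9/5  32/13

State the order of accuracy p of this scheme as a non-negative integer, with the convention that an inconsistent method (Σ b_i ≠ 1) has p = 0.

b = (239/130, -3/2, -9/5, 32/13)
c = (0, 5/2, 85/91, 1)
Ac = (0, 0, 15/7, 843/182)
Σ b_i: 239/130·1 + (-3/2)·1 + (-9/5)·1 + 32/13·1 = 1 ✓
b·c: (-3/2)·5/2 + (-9/5)·85/91 + 32/13·1 = -1081/364 ≠ 1/2 ⇒ order 1.

1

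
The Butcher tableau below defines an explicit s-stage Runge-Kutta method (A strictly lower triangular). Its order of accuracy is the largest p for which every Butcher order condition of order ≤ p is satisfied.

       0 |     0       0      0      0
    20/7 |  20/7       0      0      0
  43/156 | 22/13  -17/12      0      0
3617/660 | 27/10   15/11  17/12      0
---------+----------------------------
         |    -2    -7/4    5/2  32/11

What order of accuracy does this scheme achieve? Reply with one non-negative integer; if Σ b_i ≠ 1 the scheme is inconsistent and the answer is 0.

0

b = (-2, -7/4, 5/2, 32/11)
c = (0, 20/7, 43/156, 3617/660)
Ac = (0, 0, -85/21, 617887/144144)
Σ b_i: (-2)·1 + (-7/4)·1 + 5/2·1 + 32/11·1 = 73/44 ≠ 1 ⇒ order 0.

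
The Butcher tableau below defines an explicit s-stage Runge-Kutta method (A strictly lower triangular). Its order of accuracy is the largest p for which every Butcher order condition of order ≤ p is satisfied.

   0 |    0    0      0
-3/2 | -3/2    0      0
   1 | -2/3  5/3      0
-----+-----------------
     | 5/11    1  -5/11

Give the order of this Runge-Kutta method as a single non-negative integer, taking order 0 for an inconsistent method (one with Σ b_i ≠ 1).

b = (5/11, 1, -5/11)
c = (0, -3/2, 1)
Ac = (0, 0, -5/2)
Σ b_i: 5/11·1 + 1·1 + (-5/11)·1 = 1 ✓
b·c: 1·(-3/2) + (-5/11)·1 = -43/22 ≠ 1/2 ⇒ order 1.

1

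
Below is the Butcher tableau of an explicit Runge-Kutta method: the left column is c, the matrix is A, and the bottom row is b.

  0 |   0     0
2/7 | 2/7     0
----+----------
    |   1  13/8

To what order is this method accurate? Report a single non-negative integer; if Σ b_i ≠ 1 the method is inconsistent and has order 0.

0

b = (1, 13/8)
c = (0, 2/7)
Σ b_i: 1·1 + 13/8·1 = 21/8 ≠ 1 ⇒ order 0.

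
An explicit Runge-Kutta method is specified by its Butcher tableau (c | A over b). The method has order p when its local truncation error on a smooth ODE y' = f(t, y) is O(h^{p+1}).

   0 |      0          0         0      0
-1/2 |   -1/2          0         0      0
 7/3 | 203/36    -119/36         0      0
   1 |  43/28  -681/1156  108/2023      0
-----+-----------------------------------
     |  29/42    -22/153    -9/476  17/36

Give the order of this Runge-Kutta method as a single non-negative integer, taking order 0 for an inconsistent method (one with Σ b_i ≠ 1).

4

b = (29/42, -22/153, -9/476, 17/36)
c = (0, -1/2, 7/3, 1)
Ac = (0, 0, 119/72, 57/136)
Σ b_i: 29/42·1 + (-22/153)·1 + (-9/476)·1 + 17/36·1 = 1 ✓
b·c: (-22/153)·(-1/2) + (-9/476)·7/3 + 17/36·1 = 1/2 ✓
b·c²: (-22/153)·1/4 + (-9/476)·49/9 + 17/36·1 = 1/3 ✓
b·Ac: (-9/476)·119/72 + 17/36·57/136 = 1/6 ✓
b·c³: (-22/153)·(-1/8) + (-9/476)·343/27 + 17/36·1 = 1/4 ✓
b·(c∘Ac): (-9/476)·833/216 + 17/36·57/136 = 1/8 ✓
b·Ac²: (-9/476)·(-119/144) + 17/36·39/272 = 1/12 ✓
b·A²c: 17/36·3/34 = 1/24 ✓; 4 stages ⇒ order 4.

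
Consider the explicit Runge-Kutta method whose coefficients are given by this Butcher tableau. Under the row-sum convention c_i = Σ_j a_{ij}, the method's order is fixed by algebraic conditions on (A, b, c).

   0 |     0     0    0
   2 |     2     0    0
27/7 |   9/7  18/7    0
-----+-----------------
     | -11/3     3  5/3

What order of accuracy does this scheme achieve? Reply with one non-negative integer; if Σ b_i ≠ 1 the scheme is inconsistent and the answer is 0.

1

b = (-11/3, 3, 5/3)
c = (0, 2, 27/7)
Ac = (0, 0, 36/7)
Σ b_i: (-11/3)·1 + 3·1 + 5/3·1 = 1 ✓
b·c: 3·2 + 5/3·27/7 = 87/7 ≠ 1/2 ⇒ order 1.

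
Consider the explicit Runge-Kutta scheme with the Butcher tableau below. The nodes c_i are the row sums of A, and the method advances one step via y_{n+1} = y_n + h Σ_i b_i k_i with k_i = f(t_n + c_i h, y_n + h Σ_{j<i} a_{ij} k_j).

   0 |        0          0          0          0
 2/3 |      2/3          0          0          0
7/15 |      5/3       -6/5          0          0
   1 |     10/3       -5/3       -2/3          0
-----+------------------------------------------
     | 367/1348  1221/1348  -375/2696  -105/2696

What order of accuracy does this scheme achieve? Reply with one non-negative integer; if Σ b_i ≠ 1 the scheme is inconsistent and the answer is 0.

3

b = (367/1348, 1221/1348, -375/2696, -105/2696)
c = (0, 2/3, 7/15, 1)
Ac = (0, 0, -4/5, -64/45)
Σ b_i: 367/1348·1 + 1221/1348·1 + (-375/2696)·1 + (-105/2696)·1 = 1 ✓
b·c: 1221/1348·2/3 + (-375/2696)·7/15 + (-105/2696)·1 = 1/2 ✓
b·c²: 1221/1348·4/9 + (-375/2696)·49/225 + (-105/2696)·1 = 1/3 ✓
b·Ac: (-375/2696)·(-4/5) + (-105/2696)·(-64/45) = 1/6 ✓
b·c³: 1221/1348·8/27 + (-375/2696)·343/3375 + (-105/2696)·1 = 653/3033 ≠ 1/4 ⇒ order 3.
b·(c∘Ac): (-375/2696)·(-28/75) + (-105/2696)·(-64/45) = 217/2022 ≠ 1/8
b·Ac²: (-375/2696)·(-8/15) + (-105/2696)·(-598/675) = 6593/60660 ≠ 1/12
b·A²c: (-105/2696)·8/15 = -7/337 ≠ 1/24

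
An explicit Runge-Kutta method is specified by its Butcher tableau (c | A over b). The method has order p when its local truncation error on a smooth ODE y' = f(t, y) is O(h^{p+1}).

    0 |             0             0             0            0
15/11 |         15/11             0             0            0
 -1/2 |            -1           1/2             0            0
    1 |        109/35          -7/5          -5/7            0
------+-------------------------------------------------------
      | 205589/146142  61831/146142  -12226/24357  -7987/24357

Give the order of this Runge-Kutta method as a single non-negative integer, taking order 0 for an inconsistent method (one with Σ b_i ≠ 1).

b = (205589/146142, 61831/146142, -12226/24357, -7987/24357)
c = (0, 15/11, -1/2, 1)
Ac = (0, 0, 15/22, -239/154)
Σ b_i: 205589/146142·1 + 61831/146142·1 + (-12226/24357)·1 + (-7987/24357)·1 = 1 ✓
b·c: 61831/146142·15/11 + (-12226/24357)·(-1/2) + (-7987/24357)·1 = 1/2 ✓
b·c²: 61831/146142·225/121 + (-12226/24357)·1/4 + (-7987/24357)·1 = 1/3 ✓
b·Ac: (-12226/24357)·15/22 + (-7987/24357)·(-239/154) = 1/6 ✓
b·c³: 61831/146142·3375/1331 + (-12226/24357)·(-1/8) + (-7987/24357)·1 = 865565/1071708 ≠ 1/4 ⇒ order 3.
b·(c∘Ac): (-12226/24357)·(-15/44) + (-7987/24357)·(-239/154) = 182197/267927 ≠ 1/8
b·Ac²: (-12226/24357)·225/242 + (-7987/24357)·(-9425/3388) = 477475/1071708 ≠ 1/12
b·A²c: (-7987/24357)·(-75/154) = 28525/178618 ≠ 1/24

3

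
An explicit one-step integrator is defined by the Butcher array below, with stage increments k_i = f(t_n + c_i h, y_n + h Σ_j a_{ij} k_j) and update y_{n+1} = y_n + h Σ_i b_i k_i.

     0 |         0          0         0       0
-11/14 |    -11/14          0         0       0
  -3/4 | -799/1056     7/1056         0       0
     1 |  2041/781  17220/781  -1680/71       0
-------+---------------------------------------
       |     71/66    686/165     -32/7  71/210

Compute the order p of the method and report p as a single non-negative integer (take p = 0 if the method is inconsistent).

4

b = (71/66, 686/165, -32/7, 71/210)
c = (0, -11/14, -3/4, 1)
Ac = (0, 0, -1/192, 30/71)
Σ b_i: 71/66·1 + 686/165·1 + (-32/7)·1 + 71/210·1 = 1 ✓
b·c: 686/165·(-11/14) + (-32/7)·(-3/4) + 71/210·1 = 1/2 ✓
b·c²: 686/165·121/196 + (-32/7)·9/16 + 71/210·1 = 1/3 ✓
b·Ac: (-32/7)·(-1/192) + 71/210·30/71 = 1/6 ✓
b·c³: 686/165·(-1331/2744) + (-32/7)·(-27/64) + 71/210·1 = 1/4 ✓
b·(c∘Ac): (-32/7)·1/256 + 71/210·30/71 = 1/8 ✓
b·Ac²: (-32/7)·11/2688 + 71/210·150/497 = 1/12 ✓
b·A²c: 71/210·35/284 = 1/24 ✓; 4 stages ⇒ order 4.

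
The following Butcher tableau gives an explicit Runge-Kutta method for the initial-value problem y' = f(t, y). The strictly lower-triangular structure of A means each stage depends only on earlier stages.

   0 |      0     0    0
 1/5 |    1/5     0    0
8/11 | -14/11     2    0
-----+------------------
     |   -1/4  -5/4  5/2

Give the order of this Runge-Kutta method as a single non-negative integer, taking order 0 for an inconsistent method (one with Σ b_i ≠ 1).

1

b = (-1/4, -5/4, 5/2)
c = (0, 1/5, 8/11)
Ac = (0, 0, 2/5)
Σ b_i: (-1/4)·1 + (-5/4)·1 + 5/2·1 = 1 ✓
b·c: (-5/4)·1/5 + 5/2·8/11 = 69/44 ≠ 1/2 ⇒ order 1.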